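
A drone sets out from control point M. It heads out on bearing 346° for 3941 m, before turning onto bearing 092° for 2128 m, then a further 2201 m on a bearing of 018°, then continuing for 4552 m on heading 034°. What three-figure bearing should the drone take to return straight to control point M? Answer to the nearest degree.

Leg 1 (346°, 3941 m): east 3941 sin 346° = -953.41, north 3941 cos 346° = 3823.94
Leg 2 (092°, 2128 m): east 2128 sin 92° = 2126.70, north 2128 cos 92° = -74.27
Leg 3 (018°, 2201 m): east 2201 sin 18° = 680.15, north 2201 cos 18° = 2093.28
Leg 4 (034°, 4552 m): east 4552 sin 34° = 2545.45, north 4552 cos 34° = 3773.78
Net displacement: 4398.88 east, 9616.72 north. Direction back to start is (-4398.88, -9616.72): bearing = atan2(-4398.88, -9616.72) mod 360° = 204.58° ≈ 205°.

205°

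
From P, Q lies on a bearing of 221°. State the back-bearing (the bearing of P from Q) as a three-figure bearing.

Back-bearing = 221° − 180° = 041°.

041°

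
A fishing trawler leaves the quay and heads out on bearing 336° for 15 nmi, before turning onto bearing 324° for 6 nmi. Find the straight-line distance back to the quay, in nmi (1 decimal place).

20.9 nmi

Leg 1 (336°, 15 nmi): east 15 sin 336° = -6.10, north 15 cos 336° = 13.70
Leg 2 (324°, 6 nmi): east 6 sin 324° = -3.53, north 6 cos 324° = 4.85
Net: -9.63 east, 18.56 north. Distance = √((-9.63)² + (18.56)²) = 20.906 nmi.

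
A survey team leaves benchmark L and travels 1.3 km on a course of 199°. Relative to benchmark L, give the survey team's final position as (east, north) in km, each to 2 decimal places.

(-0.42, -1.23)

Leg 1 (199°, 1.3 km): east 1.3 sin 199° = -0.42, north 1.3 cos 199° = -1.23
Summing: -0.42 km east, -1.23 km north → (-0.42, -1.23).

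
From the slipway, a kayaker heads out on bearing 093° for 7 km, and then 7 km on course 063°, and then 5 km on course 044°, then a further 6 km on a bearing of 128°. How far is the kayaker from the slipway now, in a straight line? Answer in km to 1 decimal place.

21.6 km

Leg 1 (093°, 7 km): east 7 sin 93° = 6.99, north 7 cos 93° = -0.37
Leg 2 (063°, 7 km): east 7 sin 63° = 6.24, north 7 cos 63° = 3.18
Leg 3 (044°, 5 km): east 5 sin 44° = 3.47, north 5 cos 44° = 3.60
Leg 4 (128°, 6 km): east 6 sin 128° = 4.73, north 6 cos 128° = -3.69
Net: 21.43 east, 2.71 north. Distance = √((21.43)² + (2.71)²) = 21.600 km.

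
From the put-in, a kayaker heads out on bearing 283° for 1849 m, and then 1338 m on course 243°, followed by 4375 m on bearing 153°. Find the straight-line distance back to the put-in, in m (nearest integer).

Leg 1 (283°, 1849 m): east 1849 sin 283° = -1801.61, north 1849 cos 283° = 415.93
Leg 2 (243°, 1338 m): east 1338 sin 243° = -1192.17, north 1338 cos 243° = -607.44
Leg 3 (153°, 4375 m): east 4375 sin 153° = 1986.21, north 4375 cos 153° = -3898.15
Net: -1007.57 east, -4089.66 north. Distance = √((-1007.57)² + (-4089.66)²) = 4211.947 m.

4212 m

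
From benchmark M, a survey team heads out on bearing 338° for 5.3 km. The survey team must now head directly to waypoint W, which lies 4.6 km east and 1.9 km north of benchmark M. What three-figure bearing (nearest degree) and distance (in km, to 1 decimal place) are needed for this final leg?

Leg 1 (338°, 5.3 km): east 5.3 sin 338° = -1.99, north 5.3 cos 338° = 4.91
Current position: (-1.99, 4.91). Target: (4.6, 1.9). Remaining: Δeast = 6.59, Δnorth = -3.01.
Bearing = atan2(6.59, -3.01) mod 360° = 114.59°; distance = √((6.59)² + (-3.01)²) = 7.242 km.

115°, 7.2 km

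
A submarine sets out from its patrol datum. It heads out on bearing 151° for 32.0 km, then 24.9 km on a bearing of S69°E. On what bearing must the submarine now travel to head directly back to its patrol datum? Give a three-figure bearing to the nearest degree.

Leg 1 (151°, 32.0 km): east 32.0 sin 151° = 15.51, north 32.0 cos 151° = -27.99
Leg 2 (S69°E, 24.9 km): east 24.9 sin 111° = 23.25, north 24.9 cos 111° = -8.92
Net displacement: 38.76 east, -36.91 north. Direction back to start is (-38.76, 36.91): bearing = atan2(-38.76, 36.91) mod 360° = 313.60° ≈ 314°.

314°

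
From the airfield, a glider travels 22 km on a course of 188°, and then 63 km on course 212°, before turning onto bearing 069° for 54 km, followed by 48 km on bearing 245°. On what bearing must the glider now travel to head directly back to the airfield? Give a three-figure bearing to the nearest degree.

Leg 1 (188°, 22 km): east 22 sin 188° = -3.06, north 22 cos 188° = -21.79
Leg 2 (212°, 63 km): east 63 sin 212° = -33.38, north 63 cos 212° = -53.43
Leg 3 (069°, 54 km): east 54 sin 69° = 50.41, north 54 cos 69° = 19.35
Leg 4 (245°, 48 km): east 48 sin 245° = -43.50, north 48 cos 245° = -20.29
Net displacement: -29.54 east, -76.15 north. Direction back to start is (29.54, 76.15): bearing = atan2(29.54, 76.15) mod 360° = 21.20° ≈ 021°.

021°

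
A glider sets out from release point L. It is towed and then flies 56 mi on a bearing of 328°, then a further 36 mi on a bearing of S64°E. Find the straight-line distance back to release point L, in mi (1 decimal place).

31.8 mi

Leg 1 (328°, 56 mi): east 56 sin 328° = -29.68, north 56 cos 328° = 47.49
Leg 2 (S64°E, 36 mi): east 36 sin 116° = 32.36, north 36 cos 116° = -15.78
Net: 2.68 east, 31.71 north. Distance = √((2.68)² + (31.71)²) = 31.822 mi.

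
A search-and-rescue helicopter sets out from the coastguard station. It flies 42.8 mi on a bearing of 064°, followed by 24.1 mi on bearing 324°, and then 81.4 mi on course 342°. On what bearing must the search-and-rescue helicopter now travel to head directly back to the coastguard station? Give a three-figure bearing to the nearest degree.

180°

Leg 1 (064°, 42.8 mi): east 42.8 sin 64° = 38.47, north 42.8 cos 64° = 18.76
Leg 2 (324°, 24.1 mi): east 24.1 sin 324° = -14.17, north 24.1 cos 324° = 19.50
Leg 3 (342°, 81.4 mi): east 81.4 sin 342° = -25.15, north 81.4 cos 342° = 77.42
Net displacement: -0.85 east, 115.68 north. Direction back to start is (0.85, -115.68): bearing = atan2(0.85, -115.68) mod 360° = 179.58° ≈ 180°.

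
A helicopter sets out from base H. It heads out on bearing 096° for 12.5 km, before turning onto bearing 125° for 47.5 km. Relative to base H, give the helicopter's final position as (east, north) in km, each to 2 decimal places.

Leg 1 (096°, 12.5 km): east 12.5 sin 96° = 12.43, north 12.5 cos 96° = -1.31
Leg 2 (125°, 47.5 km): east 47.5 sin 125° = 38.91, north 47.5 cos 125° = -27.24
Summing: 51.34 km east, -28.55 km north → (51.34, -28.55).

(51.34, -28.55)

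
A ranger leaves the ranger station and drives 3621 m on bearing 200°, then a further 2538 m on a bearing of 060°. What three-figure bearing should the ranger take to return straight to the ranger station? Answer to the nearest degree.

336°

Leg 1 (200°, 3621 m): east 3621 sin 200° = -1238.45, north 3621 cos 200° = -3402.63
Leg 2 (060°, 2538 m): east 2538 sin 60° = 2197.97, north 2538 cos 60° = 1269.00
Net displacement: 959.52 east, -2133.63 north. Direction back to start is (-959.52, 2133.63): bearing = atan2(-959.52, 2133.63) mod 360° = 335.79° ≈ 336°.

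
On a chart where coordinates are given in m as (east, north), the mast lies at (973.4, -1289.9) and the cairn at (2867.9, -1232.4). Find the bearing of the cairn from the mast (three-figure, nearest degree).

Δeast = 2867.9 − 973.4 = 1894.50; Δnorth = -1232.4 − -1289.9 = 57.50.
Bearing = atan2(Δeast, Δnorth) mod 360° = 88.26° ≈ 088°.

088°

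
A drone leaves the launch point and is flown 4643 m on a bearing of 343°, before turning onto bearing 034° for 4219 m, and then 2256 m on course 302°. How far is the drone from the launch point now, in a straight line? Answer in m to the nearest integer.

9179 m

Leg 1 (343°, 4643 m): east 4643 sin 343° = -1357.48, north 4643 cos 343° = 4440.12
Leg 2 (034°, 4219 m): east 4219 sin 34° = 2359.23, north 4219 cos 34° = 3497.71
Leg 3 (302°, 2256 m): east 2256 sin 302° = -1913.20, north 2256 cos 302° = 1195.50
Net: -911.44 east, 9133.33 north. Distance = √((-911.44)² + (9133.33)²) = 9178.696 m.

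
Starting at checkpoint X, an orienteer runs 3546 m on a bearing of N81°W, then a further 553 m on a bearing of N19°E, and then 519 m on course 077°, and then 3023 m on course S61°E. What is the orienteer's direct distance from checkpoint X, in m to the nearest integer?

Leg 1 (N81°W, 3546 m): east 3546 sin 279° = -3502.34, north 3546 cos 279° = 554.72
Leg 2 (N19°E, 553 m): east 553 sin 19° = 180.04, north 553 cos 19° = 522.87
Leg 3 (077°, 519 m): east 519 sin 77° = 505.70, north 519 cos 77° = 116.75
Leg 4 (S61°E, 3023 m): east 3023 sin 119° = 2643.98, north 3023 cos 119° = -1465.58
Net: -172.63 east, -271.24 north. Distance = √((-172.63)² + (-271.24)²) = 321.517 m.

322 m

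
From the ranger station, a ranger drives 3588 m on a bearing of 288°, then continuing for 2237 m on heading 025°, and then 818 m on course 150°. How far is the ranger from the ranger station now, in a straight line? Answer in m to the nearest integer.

3183 m

Leg 1 (288°, 3588 m): east 3588 sin 288° = -3412.39, north 3588 cos 288° = 1108.75
Leg 2 (025°, 2237 m): east 2237 sin 25° = 945.40, north 2237 cos 25° = 2027.41
Leg 3 (150°, 818 m): east 818 sin 150° = 409.00, north 818 cos 150° = -708.41
Net: -2057.99 east, 2427.75 north. Distance = √((-2057.99)² + (2427.75)²) = 3182.661 m.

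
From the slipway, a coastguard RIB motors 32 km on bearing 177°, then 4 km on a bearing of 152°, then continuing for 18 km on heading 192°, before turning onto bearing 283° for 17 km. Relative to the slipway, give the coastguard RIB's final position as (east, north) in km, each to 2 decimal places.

Leg 1 (177°, 32 km): east 32 sin 177° = 1.67, north 32 cos 177° = -31.96
Leg 2 (152°, 4 km): east 4 sin 152° = 1.88, north 4 cos 152° = -3.53
Leg 3 (192°, 18 km): east 18 sin 192° = -3.74, north 18 cos 192° = -17.61
Leg 4 (283°, 17 km): east 17 sin 283° = -16.56, north 17 cos 283° = 3.82
Summing: -16.75 km east, -49.27 km north → (-16.75, -49.27).

(-16.75, -49.27)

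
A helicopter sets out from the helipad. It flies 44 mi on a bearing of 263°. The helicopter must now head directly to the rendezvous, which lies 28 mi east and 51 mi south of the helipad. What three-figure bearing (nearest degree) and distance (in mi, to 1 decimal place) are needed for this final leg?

Leg 1 (263°, 44 mi): east 44 sin 263° = -43.67, north 44 cos 263° = -5.36
Current position: (-43.67, -5.36). Target: (28, -51). Remaining: Δeast = 71.67, Δnorth = -45.64.
Bearing = atan2(71.67, -45.64) mod 360° = 122.49°; distance = √((71.67)² + (-45.64)²) = 84.969 mi.

122°, 85.0 mi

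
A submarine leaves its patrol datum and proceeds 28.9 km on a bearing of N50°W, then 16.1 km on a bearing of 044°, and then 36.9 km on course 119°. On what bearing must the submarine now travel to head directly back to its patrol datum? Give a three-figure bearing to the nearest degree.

240°

Leg 1 (N50°W, 28.9 km): east 28.9 sin 310° = -22.14, north 28.9 cos 310° = 18.58
Leg 2 (044°, 16.1 km): east 16.1 sin 44° = 11.18, north 16.1 cos 44° = 11.58
Leg 3 (119°, 36.9 km): east 36.9 sin 119° = 32.27, north 36.9 cos 119° = -17.89
Net displacement: 21.32 east, 12.27 north. Direction back to start is (-21.32, -12.27): bearing = atan2(-21.32, -12.27) mod 360° = 240.08° ≈ 240°.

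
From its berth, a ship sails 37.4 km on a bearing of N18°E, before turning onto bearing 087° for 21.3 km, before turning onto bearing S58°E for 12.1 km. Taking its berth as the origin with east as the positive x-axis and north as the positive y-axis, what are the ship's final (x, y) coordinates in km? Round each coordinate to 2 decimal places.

Leg 1 (N18°E, 37.4 km): east 37.4 sin 18° = 11.56, north 37.4 cos 18° = 35.57
Leg 2 (087°, 21.3 km): east 21.3 sin 87° = 21.27, north 21.3 cos 87° = 1.11
Leg 3 (S58°E, 12.1 km): east 12.1 sin 122° = 10.26, north 12.1 cos 122° = -6.41
Summing: 43.09 km east, 30.27 km north → (43.09, 30.27).

(43.09, 30.27)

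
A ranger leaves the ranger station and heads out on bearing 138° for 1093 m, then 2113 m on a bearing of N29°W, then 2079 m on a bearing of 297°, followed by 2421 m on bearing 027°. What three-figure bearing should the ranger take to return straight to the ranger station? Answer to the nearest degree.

Leg 1 (138°, 1093 m): east 1093 sin 138° = 731.36, north 1093 cos 138° = -812.26
Leg 2 (N29°W, 2113 m): east 2113 sin 331° = -1024.40, north 2113 cos 331° = 1848.07
Leg 3 (297°, 2079 m): east 2079 sin 297° = -1852.40, north 2079 cos 297° = 943.85
Leg 4 (027°, 2421 m): east 2421 sin 27° = 1099.11, north 2421 cos 27° = 2157.13
Net displacement: -1046.33 east, 4136.79 north. Direction back to start is (1046.33, -4136.79): bearing = atan2(1046.33, -4136.79) mod 360° = 165.81° ≈ 166°.

166°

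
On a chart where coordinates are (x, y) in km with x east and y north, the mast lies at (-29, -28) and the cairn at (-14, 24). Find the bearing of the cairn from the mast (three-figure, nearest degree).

Δeast = -14 − -29 = 15.00; Δnorth = 24 − -28 = 52.00.
Bearing = atan2(Δeast, Δnorth) mod 360° = 16.09° ≈ 016°.

016°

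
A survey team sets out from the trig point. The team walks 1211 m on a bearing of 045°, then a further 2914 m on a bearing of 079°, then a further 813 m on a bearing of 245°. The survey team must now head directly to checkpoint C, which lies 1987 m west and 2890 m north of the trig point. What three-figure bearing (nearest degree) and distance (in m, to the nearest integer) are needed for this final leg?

290°, 5290 m

Leg 1 (045°, 1211 m): east 1211 sin 45° = 856.31, north 1211 cos 45° = 856.31
Leg 2 (079°, 2914 m): east 2914 sin 79° = 2860.46, north 2914 cos 79° = 556.02
Leg 3 (245°, 813 m): east 813 sin 245° = -736.83, north 813 cos 245° = -343.59
Current position: (2979.94, 1068.74). Target: (-1987, 2890). Remaining: Δeast = -4966.94, Δnorth = 1821.26.
Bearing = atan2(-4966.94, 1821.26) mod 360° = 290.14°; distance = √((-4966.94)² + (1821.26)²) = 5290.321 m.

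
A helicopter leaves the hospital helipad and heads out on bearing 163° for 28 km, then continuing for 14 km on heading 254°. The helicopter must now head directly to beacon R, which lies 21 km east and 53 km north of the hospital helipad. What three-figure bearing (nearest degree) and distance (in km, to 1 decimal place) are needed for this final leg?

Leg 1 (163°, 28 km): east 28 sin 163° = 8.19, north 28 cos 163° = -26.78
Leg 2 (254°, 14 km): east 14 sin 254° = -13.46, north 14 cos 254° = -3.86
Current position: (-5.27, -30.64). Target: (21, 53). Remaining: Δeast = 26.27, Δnorth = 83.64.
Bearing = atan2(26.27, 83.64) mod 360° = 17.44°; distance = √((26.27)² + (83.64)²) = 87.665 km.

017°, 87.7 km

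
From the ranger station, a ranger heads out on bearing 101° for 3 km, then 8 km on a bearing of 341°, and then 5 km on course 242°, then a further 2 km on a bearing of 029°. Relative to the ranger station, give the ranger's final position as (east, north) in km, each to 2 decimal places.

Leg 1 (101°, 3 km): east 3 sin 101° = 2.94, north 3 cos 101° = -0.57
Leg 2 (341°, 8 km): east 8 sin 341° = -2.60, north 8 cos 341° = 7.56
Leg 3 (242°, 5 km): east 5 sin 242° = -4.41, north 5 cos 242° = -2.35
Leg 4 (029°, 2 km): east 2 sin 29° = 0.97, north 2 cos 29° = 1.75
Summing: -3.10 km east, 6.39 km north → (-3.10, 6.39).

(-3.10, 6.39)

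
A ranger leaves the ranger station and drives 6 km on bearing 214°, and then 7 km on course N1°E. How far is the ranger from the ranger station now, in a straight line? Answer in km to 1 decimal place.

3.8 km

Leg 1 (214°, 6 km): east 6 sin 214° = -3.36, north 6 cos 214° = -4.97
Leg 2 (N1°E, 7 km): east 7 sin 1° = 0.12, north 7 cos 1° = 7.00
Net: -3.23 east, 2.02 north. Distance = √((-3.23)² + (2.02)²) = 3.815 km.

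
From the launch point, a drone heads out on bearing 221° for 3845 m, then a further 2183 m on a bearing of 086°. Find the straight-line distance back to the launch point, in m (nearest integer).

2771 m

Leg 1 (221°, 3845 m): east 3845 sin 221° = -2522.55, north 3845 cos 221° = -2901.86
Leg 2 (086°, 2183 m): east 2183 sin 86° = 2177.68, north 2183 cos 86° = 152.28
Net: -344.86 east, -2749.58 north. Distance = √((-344.86)² + (-2749.58)²) = 2771.123 m.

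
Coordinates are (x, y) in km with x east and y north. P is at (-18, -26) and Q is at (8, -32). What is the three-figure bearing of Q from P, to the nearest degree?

Δeast = 8 − -18 = 26.00; Δnorth = -32 − -26 = -6.00.
Bearing = atan2(Δeast, Δnorth) mod 360° = 102.99° ≈ 103°.

103°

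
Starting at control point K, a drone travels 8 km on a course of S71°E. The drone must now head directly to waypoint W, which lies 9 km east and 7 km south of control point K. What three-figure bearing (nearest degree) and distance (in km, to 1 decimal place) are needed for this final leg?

162°, 4.6 km

Leg 1 (S71°E, 8 km): east 8 sin 109° = 7.56, north 8 cos 109° = -2.60
Current position: (7.56, -2.60). Target: (9, -7). Remaining: Δeast = 1.44, Δnorth = -4.40.
Bearing = atan2(1.44, -4.40) mod 360° = 161.91°; distance = √((1.44)² + (-4.40)²) = 4.624 km.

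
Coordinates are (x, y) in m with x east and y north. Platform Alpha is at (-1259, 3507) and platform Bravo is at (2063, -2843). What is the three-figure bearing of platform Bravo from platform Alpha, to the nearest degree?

Δeast = 2063 − -1259 = 3322.00; Δnorth = -2843 − 3507 = -6350.00.
Bearing = atan2(Δeast, Δnorth) mod 360° = 152.38° ≈ 152°.

152°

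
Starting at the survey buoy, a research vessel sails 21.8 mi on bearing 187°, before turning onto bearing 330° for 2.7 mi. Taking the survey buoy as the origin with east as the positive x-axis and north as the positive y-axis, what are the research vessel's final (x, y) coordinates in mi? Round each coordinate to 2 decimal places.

Leg 1 (187°, 21.8 mi): east 21.8 sin 187° = -2.66, north 21.8 cos 187° = -21.64
Leg 2 (330°, 2.7 mi): east 2.7 sin 330° = -1.35, north 2.7 cos 330° = 2.34
Summing: -4.01 mi east, -19.30 mi north → (-4.01, -19.30).

(-4.01, -19.30)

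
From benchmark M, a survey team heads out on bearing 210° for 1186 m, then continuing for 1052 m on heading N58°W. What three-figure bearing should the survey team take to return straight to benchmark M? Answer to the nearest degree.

072°

Leg 1 (210°, 1186 m): east 1186 sin 210° = -593.00, north 1186 cos 210° = -1027.11
Leg 2 (N58°W, 1052 m): east 1052 sin 302° = -892.15, north 1052 cos 302° = 557.48
Net displacement: -1485.15 east, -469.63 north. Direction back to start is (1485.15, 469.63): bearing = atan2(1485.15, 469.63) mod 360° = 72.45° ≈ 072°.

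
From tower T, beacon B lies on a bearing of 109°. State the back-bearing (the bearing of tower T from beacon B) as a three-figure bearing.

289°

Back-bearing = 109° + 180° = 289°.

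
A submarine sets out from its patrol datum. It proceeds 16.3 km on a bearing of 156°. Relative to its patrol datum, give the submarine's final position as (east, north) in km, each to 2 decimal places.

Leg 1 (156°, 16.3 km): east 16.3 sin 156° = 6.63, north 16.3 cos 156° = -14.89
Summing: 6.63 km east, -14.89 km north → (6.63, -14.89).

(6.63, -14.89)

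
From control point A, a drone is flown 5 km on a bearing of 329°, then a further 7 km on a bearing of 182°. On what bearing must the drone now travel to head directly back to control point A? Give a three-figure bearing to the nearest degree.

046°

Leg 1 (329°, 5 km): east 5 sin 329° = -2.58, north 5 cos 329° = 4.29
Leg 2 (182°, 7 km): east 7 sin 182° = -0.24, north 7 cos 182° = -7.00
Net displacement: -2.82 east, -2.71 north. Direction back to start is (2.82, 2.71): bearing = atan2(2.82, 2.71) mod 360° = 46.14° ≈ 046°.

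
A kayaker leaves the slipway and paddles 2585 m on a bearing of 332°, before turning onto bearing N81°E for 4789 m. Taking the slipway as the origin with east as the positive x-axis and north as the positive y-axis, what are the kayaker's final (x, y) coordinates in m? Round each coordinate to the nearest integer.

Leg 1 (332°, 2585 m): east 2585 sin 332° = -1213.58, north 2585 cos 332° = 2282.42
Leg 2 (N81°E, 4789 m): east 4789 sin 81° = 4730.04, north 4789 cos 81° = 749.16
Summing: 3516.46 m east, 3031.58 m north → (3516, 3032).

(3516, 3032)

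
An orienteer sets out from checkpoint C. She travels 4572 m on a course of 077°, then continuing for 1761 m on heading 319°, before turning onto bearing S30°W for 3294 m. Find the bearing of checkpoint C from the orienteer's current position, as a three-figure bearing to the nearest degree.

Leg 1 (077°, 4572 m): east 4572 sin 77° = 4454.82, north 4572 cos 77° = 1028.48
Leg 2 (319°, 1761 m): east 1761 sin 319° = -1155.32, north 1761 cos 319° = 1329.04
Leg 3 (S30°W, 3294 m): east 3294 sin 210° = -1647.00, north 3294 cos 210° = -2852.69
Net displacement: 1652.50 east, -495.17 north. Direction back to start is (-1652.50, 495.17): bearing = atan2(-1652.50, 495.17) mod 360° = 286.68° ≈ 287°.

287°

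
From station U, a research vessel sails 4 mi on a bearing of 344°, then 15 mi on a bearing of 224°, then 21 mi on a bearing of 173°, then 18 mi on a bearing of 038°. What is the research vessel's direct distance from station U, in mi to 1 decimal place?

13.8 mi

Leg 1 (344°, 4 mi): east 4 sin 344° = -1.10, north 4 cos 344° = 3.85
Leg 2 (224°, 15 mi): east 15 sin 224° = -10.42, north 15 cos 224° = -10.79
Leg 3 (173°, 21 mi): east 21 sin 173° = 2.56, north 21 cos 173° = -20.84
Leg 4 (038°, 18 mi): east 18 sin 38° = 11.08, north 18 cos 38° = 14.18
Net: 2.12 east, -13.60 north. Distance = √((2.12)² + (-13.60)²) = 13.768 mi.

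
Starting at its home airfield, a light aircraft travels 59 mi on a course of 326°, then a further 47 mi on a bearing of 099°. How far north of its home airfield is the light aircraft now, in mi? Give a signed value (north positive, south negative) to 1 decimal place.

Leg 1 (326°, 59 mi): east 59 sin 326° = -32.99, north 59 cos 326° = 48.91
Leg 2 (099°, 47 mi): east 47 sin 99° = 46.42, north 47 cos 99° = -7.35
Net north component: 41.56 mi.

41.6 mi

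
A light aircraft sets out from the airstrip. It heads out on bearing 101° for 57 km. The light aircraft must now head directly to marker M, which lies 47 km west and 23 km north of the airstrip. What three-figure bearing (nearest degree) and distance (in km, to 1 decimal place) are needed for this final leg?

Leg 1 (101°, 57 km): east 57 sin 101° = 55.95, north 57 cos 101° = -10.88
Current position: (55.95, -10.88). Target: (-47, 23). Remaining: Δeast = -102.95, Δnorth = 33.88.
Bearing = atan2(-102.95, 33.88) mod 360° = 288.21°; distance = √((-102.95)² + (33.88)²) = 108.383 km.

288°, 108.4 km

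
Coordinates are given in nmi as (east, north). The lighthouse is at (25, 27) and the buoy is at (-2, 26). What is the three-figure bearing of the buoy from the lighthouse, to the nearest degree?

Δeast = -2 − 25 = -27.00; Δnorth = 26 − 27 = -1.00.
Bearing = atan2(Δeast, Δnorth) mod 360° = 267.88° ≈ 268°.

268°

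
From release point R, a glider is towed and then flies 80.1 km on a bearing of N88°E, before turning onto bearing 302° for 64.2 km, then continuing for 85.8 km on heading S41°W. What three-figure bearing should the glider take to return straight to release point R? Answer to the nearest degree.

048°

Leg 1 (N88°E, 80.1 km): east 80.1 sin 88° = 80.05, north 80.1 cos 88° = 2.80
Leg 2 (302°, 64.2 km): east 64.2 sin 302° = -54.44, north 64.2 cos 302° = 34.02
Leg 3 (S41°W, 85.8 km): east 85.8 sin 221° = -56.29, north 85.8 cos 221° = -64.75
Net displacement: -30.68 east, -27.94 north. Direction back to start is (30.68, 27.94): bearing = atan2(30.68, 27.94) mod 360° = 47.68° ≈ 048°.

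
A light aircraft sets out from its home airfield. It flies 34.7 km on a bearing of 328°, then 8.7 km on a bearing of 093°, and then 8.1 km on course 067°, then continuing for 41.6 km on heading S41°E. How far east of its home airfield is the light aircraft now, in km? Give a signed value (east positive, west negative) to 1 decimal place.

25.0 km

Leg 1 (328°, 34.7 km): east 34.7 sin 328° = -18.39, north 34.7 cos 328° = 29.43
Leg 2 (093°, 8.7 km): east 8.7 sin 93° = 8.69, north 8.7 cos 93° = -0.46
Leg 3 (067°, 8.1 km): east 8.1 sin 67° = 7.46, north 8.1 cos 67° = 3.16
Leg 4 (S41°E, 41.6 km): east 41.6 sin 139° = 27.29, north 41.6 cos 139° = -31.40
Net east component: 25.05 km.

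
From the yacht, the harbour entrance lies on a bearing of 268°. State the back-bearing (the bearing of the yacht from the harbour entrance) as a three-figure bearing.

088°

Back-bearing = 268° − 180° = 088°.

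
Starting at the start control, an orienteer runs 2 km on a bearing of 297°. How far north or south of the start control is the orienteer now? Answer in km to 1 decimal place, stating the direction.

0.9 km north

Leg 1 (297°, 2 km): east 2 sin 297° = -1.78, north 2 cos 297° = 0.91
Net north component: 0.91 km.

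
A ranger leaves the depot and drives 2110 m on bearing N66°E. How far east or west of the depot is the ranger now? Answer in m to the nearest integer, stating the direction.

Leg 1 (N66°E, 2110 m): east 2110 sin 66° = 1927.58, north 2110 cos 66° = 858.21
Net east component: 1927.58 m.

1928 m east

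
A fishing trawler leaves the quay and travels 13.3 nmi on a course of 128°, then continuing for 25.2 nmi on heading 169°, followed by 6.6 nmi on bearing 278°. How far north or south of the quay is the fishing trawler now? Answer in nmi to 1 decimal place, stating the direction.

32.0 nmi south

Leg 1 (128°, 13.3 nmi): east 13.3 sin 128° = 10.48, north 13.3 cos 128° = -8.19
Leg 2 (169°, 25.2 nmi): east 25.2 sin 169° = 4.81, north 25.2 cos 169° = -24.74
Leg 3 (278°, 6.6 nmi): east 6.6 sin 278° = -6.54, north 6.6 cos 278° = 0.92
Net north component: -32.01 nmi.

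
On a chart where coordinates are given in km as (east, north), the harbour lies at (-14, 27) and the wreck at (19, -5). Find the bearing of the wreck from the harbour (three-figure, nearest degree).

134°

Δeast = 19 − -14 = 33.00; Δnorth = -5 − 27 = -32.00.
Bearing = atan2(Δeast, Δnorth) mod 360° = 134.12° ≈ 134°.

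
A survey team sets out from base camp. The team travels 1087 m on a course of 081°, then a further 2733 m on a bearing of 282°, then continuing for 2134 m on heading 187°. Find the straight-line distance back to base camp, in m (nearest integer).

2316 m

Leg 1 (081°, 1087 m): east 1087 sin 81° = 1073.62, north 1087 cos 81° = 170.04
Leg 2 (282°, 2733 m): east 2733 sin 282° = -2673.28, north 2733 cos 282° = 568.22
Leg 3 (187°, 2134 m): east 2134 sin 187° = -260.07, north 2134 cos 187° = -2118.09
Net: -1859.73 east, -1379.83 north. Distance = √((-1859.73)² + (-1379.83)²) = 2315.710 m.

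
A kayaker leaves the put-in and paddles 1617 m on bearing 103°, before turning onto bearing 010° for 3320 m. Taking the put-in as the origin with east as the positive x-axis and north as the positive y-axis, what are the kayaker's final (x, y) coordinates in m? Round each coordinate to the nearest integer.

(2152, 2906)

Leg 1 (103°, 1617 m): east 1617 sin 103° = 1575.56, north 1617 cos 103° = -363.75
Leg 2 (010°, 3320 m): east 3320 sin 10° = 576.51, north 3320 cos 10° = 3269.56
Summing: 2152.07 m east, 2905.82 m north → (2152, 2906).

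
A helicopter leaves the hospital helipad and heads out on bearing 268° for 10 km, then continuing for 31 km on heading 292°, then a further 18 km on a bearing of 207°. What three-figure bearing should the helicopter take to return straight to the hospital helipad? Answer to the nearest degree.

Leg 1 (268°, 10 km): east 10 sin 268° = -9.99, north 10 cos 268° = -0.35
Leg 2 (292°, 31 km): east 31 sin 292° = -28.74, north 31 cos 292° = 11.61
Leg 3 (207°, 18 km): east 18 sin 207° = -8.17, north 18 cos 207° = -16.04
Net displacement: -46.91 east, -4.77 north. Direction back to start is (46.91, 4.77): bearing = atan2(46.91, 4.77) mod 360° = 84.19° ≈ 084°.

084°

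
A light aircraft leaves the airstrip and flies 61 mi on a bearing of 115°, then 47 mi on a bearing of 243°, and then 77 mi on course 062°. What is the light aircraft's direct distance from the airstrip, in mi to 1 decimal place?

Leg 1 (115°, 61 mi): east 61 sin 115° = 55.28, north 61 cos 115° = -25.78
Leg 2 (243°, 47 mi): east 47 sin 243° = -41.88, north 47 cos 243° = -21.34
Leg 3 (062°, 77 mi): east 77 sin 62° = 67.99, north 77 cos 62° = 36.15
Net: 81.39 east, -10.97 north. Distance = √((81.39)² + (-10.97)²) = 82.130 mi.

82.1 mi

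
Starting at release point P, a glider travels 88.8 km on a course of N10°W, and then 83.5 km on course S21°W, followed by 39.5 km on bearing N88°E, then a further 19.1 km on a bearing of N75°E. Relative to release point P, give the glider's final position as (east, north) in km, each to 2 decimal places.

(12.58, 15.82)

Leg 1 (N10°W, 88.8 km): east 88.8 sin 350° = -15.42, north 88.8 cos 350° = 87.45
Leg 2 (S21°W, 83.5 km): east 83.5 sin 201° = -29.92, north 83.5 cos 201° = -77.95
Leg 3 (N88°E, 39.5 km): east 39.5 sin 88° = 39.48, north 39.5 cos 88° = 1.38
Leg 4 (N75°E, 19.1 km): east 19.1 sin 75° = 18.45, north 19.1 cos 75° = 4.94
Summing: 12.58 km east, 15.82 km north → (12.58, 15.82).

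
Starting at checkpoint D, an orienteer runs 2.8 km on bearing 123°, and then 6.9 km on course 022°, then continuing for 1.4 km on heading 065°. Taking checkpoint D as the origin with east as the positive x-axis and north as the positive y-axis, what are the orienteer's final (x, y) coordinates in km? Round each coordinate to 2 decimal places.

Leg 1 (123°, 2.8 km): east 2.8 sin 123° = 2.35, north 2.8 cos 123° = -1.52
Leg 2 (022°, 6.9 km): east 6.9 sin 22° = 2.58, north 6.9 cos 22° = 6.40
Leg 3 (065°, 1.4 km): east 1.4 sin 65° = 1.27, north 1.4 cos 65° = 0.59
Summing: 6.20 km east, 5.46 km north → (6.20, 5.46).

(6.20, 5.46)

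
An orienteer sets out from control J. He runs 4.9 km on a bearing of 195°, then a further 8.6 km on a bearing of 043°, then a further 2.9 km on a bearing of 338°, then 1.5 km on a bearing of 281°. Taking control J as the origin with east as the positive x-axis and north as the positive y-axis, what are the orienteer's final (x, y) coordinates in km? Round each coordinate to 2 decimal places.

(2.04, 4.53)

Leg 1 (195°, 4.9 km): east 4.9 sin 195° = -1.27, north 4.9 cos 195° = -4.73
Leg 2 (043°, 8.6 km): east 8.6 sin 43° = 5.87, north 8.6 cos 43° = 6.29
Leg 3 (338°, 2.9 km): east 2.9 sin 338° = -1.09, north 2.9 cos 338° = 2.69
Leg 4 (281°, 1.5 km): east 1.5 sin 281° = -1.47, north 1.5 cos 281° = 0.29
Summing: 2.04 km east, 4.53 km north → (2.04, 4.53).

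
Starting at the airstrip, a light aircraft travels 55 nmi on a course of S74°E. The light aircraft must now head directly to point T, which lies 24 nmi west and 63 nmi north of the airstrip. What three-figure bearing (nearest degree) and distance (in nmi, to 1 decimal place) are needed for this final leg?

315°, 109.6 nmi

Leg 1 (S74°E, 55 nmi): east 55 sin 106° = 52.87, north 55 cos 106° = -15.16
Current position: (52.87, -15.16). Target: (-24, 63). Remaining: Δeast = -76.87, Δnorth = 78.16.
Bearing = atan2(-76.87, 78.16) mod 360° = 315.48°; distance = √((-76.87)² + (78.16)²) = 109.626 nmi.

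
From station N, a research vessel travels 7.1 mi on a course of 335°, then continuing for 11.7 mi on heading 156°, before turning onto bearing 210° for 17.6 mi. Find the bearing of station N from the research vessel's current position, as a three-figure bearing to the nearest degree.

Leg 1 (335°, 7.1 mi): east 7.1 sin 335° = -3.00, north 7.1 cos 335° = 6.43
Leg 2 (156°, 11.7 mi): east 11.7 sin 156° = 4.76, north 11.7 cos 156° = -10.69
Leg 3 (210°, 17.6 mi): east 17.6 sin 210° = -8.80, north 17.6 cos 210° = -15.24
Net displacement: -7.04 east, -19.50 north. Direction back to start is (7.04, 19.50): bearing = atan2(7.04, 19.50) mod 360° = 19.86° ≈ 020°.

020°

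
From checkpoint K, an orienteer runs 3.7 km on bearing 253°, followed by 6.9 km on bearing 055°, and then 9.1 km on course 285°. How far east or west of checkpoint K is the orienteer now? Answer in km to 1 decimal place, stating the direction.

6.7 km west

Leg 1 (253°, 3.7 km): east 3.7 sin 253° = -3.54, north 3.7 cos 253° = -1.08
Leg 2 (055°, 6.9 km): east 6.9 sin 55° = 5.65, north 6.9 cos 55° = 3.96
Leg 3 (285°, 9.1 km): east 9.1 sin 285° = -8.79, north 9.1 cos 285° = 2.36
Net east component: -6.68 km.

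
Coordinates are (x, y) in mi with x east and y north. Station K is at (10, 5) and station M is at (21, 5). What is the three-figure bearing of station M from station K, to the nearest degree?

Δeast = 21 − 10 = 11.00; Δnorth = 5 − 5 = 0.00.
Bearing = atan2(Δeast, Δnorth) mod 360° = 90.00° ≈ 090°.

090°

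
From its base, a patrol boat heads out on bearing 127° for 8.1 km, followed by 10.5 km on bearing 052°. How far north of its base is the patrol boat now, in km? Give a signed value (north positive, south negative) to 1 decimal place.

1.6 km

Leg 1 (127°, 8.1 km): east 8.1 sin 127° = 6.47, north 8.1 cos 127° = -4.87
Leg 2 (052°, 10.5 km): east 10.5 sin 52° = 8.27, north 10.5 cos 52° = 6.46
Net north component: 1.59 km.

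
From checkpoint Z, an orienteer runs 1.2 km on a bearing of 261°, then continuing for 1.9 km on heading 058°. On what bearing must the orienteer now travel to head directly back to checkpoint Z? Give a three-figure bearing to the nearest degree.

207°

Leg 1 (261°, 1.2 km): east 1.2 sin 261° = -1.19, north 1.2 cos 261° = -0.19
Leg 2 (058°, 1.9 km): east 1.9 sin 58° = 1.61, north 1.9 cos 58° = 1.01
Net displacement: 0.43 east, 0.82 north. Direction back to start is (-0.43, -0.82): bearing = atan2(-0.43, -0.82) mod 360° = 207.48° ≈ 207°.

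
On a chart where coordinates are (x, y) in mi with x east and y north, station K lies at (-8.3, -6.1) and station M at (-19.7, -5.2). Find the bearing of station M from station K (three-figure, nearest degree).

275°

Δeast = -19.7 − -8.3 = -11.40; Δnorth = -5.2 − -6.1 = 0.90.
Bearing = atan2(Δeast, Δnorth) mod 360° = 274.51° ≈ 275°.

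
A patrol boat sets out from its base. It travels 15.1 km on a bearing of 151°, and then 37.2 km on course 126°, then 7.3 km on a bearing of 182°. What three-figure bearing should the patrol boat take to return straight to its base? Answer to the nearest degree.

Leg 1 (151°, 15.1 km): east 15.1 sin 151° = 7.32, north 15.1 cos 151° = -13.21
Leg 2 (126°, 37.2 km): east 37.2 sin 126° = 30.10, north 37.2 cos 126° = -21.87
Leg 3 (182°, 7.3 km): east 7.3 sin 182° = -0.25, north 7.3 cos 182° = -7.30
Net displacement: 37.16 east, -42.37 north. Direction back to start is (-37.16, 42.37): bearing = atan2(-37.16, 42.37) mod 360° = 318.75° ≈ 319°.

319°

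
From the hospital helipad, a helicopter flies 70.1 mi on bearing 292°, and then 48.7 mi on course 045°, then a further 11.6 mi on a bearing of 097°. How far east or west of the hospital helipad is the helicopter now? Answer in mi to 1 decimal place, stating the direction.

Leg 1 (292°, 70.1 mi): east 70.1 sin 292° = -65.00, north 70.1 cos 292° = 26.26
Leg 2 (045°, 48.7 mi): east 48.7 sin 45° = 34.44, north 48.7 cos 45° = 34.44
Leg 3 (097°, 11.6 mi): east 11.6 sin 97° = 11.51, north 11.6 cos 97° = -1.41
Net east component: -19.05 mi.

19.0 mi west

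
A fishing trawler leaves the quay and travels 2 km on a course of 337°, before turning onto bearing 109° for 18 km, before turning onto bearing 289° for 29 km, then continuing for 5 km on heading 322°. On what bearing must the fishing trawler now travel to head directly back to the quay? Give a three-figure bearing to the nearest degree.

123°

Leg 1 (337°, 2 km): east 2 sin 337° = -0.78, north 2 cos 337° = 1.84
Leg 2 (109°, 18 km): east 18 sin 109° = 17.02, north 18 cos 109° = -5.86
Leg 3 (289°, 29 km): east 29 sin 289° = -27.42, north 29 cos 289° = 9.44
Leg 4 (322°, 5 km): east 5 sin 322° = -3.08, north 5 cos 322° = 3.94
Net displacement: -14.26 east, 9.36 north. Direction back to start is (14.26, -9.36): bearing = atan2(14.26, -9.36) mod 360° = 123.29° ≈ 123°.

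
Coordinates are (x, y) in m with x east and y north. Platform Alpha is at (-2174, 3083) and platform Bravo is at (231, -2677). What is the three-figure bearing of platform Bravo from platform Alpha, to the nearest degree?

Δeast = 231 − -2174 = 2405.00; Δnorth = -2677 − 3083 = -5760.00.
Bearing = atan2(Δeast, Δnorth) mod 360° = 157.34° ≈ 157°.

157°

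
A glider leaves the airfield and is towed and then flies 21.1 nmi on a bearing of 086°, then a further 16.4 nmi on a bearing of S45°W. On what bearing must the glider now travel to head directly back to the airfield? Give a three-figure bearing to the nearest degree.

317°

Leg 1 (086°, 21.1 nmi): east 21.1 sin 86° = 21.05, north 21.1 cos 86° = 1.47
Leg 2 (S45°W, 16.4 nmi): east 16.4 sin 225° = -11.60, north 16.4 cos 225° = -11.60
Net displacement: 9.45 east, -10.12 north. Direction back to start is (-9.45, 10.12): bearing = atan2(-9.45, 10.12) mod 360° = 316.97° ≈ 317°.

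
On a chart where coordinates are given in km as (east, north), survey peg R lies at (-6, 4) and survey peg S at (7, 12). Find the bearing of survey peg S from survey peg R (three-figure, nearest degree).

058°

Δeast = 7 − -6 = 13.00; Δnorth = 12 − 4 = 8.00.
Bearing = atan2(Δeast, Δnorth) mod 360° = 58.39° ≈ 058°.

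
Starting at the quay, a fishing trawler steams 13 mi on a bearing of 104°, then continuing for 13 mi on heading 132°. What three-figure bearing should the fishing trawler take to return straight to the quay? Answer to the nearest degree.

Leg 1 (104°, 13 mi): east 13 sin 104° = 12.61, north 13 cos 104° = -3.14
Leg 2 (132°, 13 mi): east 13 sin 132° = 9.66, north 13 cos 132° = -8.70
Net displacement: 22.27 east, -11.84 north. Direction back to start is (-22.27, 11.84): bearing = atan2(-22.27, 11.84) mod 360° = 298.00° ≈ 298°.

298°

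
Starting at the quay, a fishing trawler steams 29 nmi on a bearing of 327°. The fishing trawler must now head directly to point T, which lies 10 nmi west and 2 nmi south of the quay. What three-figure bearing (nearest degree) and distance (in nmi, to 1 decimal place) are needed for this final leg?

Leg 1 (327°, 29 nmi): east 29 sin 327° = -15.79, north 29 cos 327° = 24.32
Current position: (-15.79, 24.32). Target: (-10, -2). Remaining: Δeast = 5.79, Δnorth = -26.32.
Bearing = atan2(5.79, -26.32) mod 360° = 167.58°; distance = √((5.79)² + (-26.32)²) = 26.952 nmi.

168°, 27.0 nmi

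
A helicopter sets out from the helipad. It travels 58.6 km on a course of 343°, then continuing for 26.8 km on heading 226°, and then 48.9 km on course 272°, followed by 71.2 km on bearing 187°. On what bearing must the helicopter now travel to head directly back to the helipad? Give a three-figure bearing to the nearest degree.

Leg 1 (343°, 58.6 km): east 58.6 sin 343° = -17.13, north 58.6 cos 343° = 56.04
Leg 2 (226°, 26.8 km): east 26.8 sin 226° = -19.28, north 26.8 cos 226° = -18.62
Leg 3 (272°, 48.9 km): east 48.9 sin 272° = -48.87, north 48.9 cos 272° = 1.71
Leg 4 (187°, 71.2 km): east 71.2 sin 187° = -8.68, north 71.2 cos 187° = -70.67
Net displacement: -93.96 east, -31.54 north. Direction back to start is (93.96, 31.54): bearing = atan2(93.96, 31.54) mod 360° = 71.44° ≈ 071°.

071°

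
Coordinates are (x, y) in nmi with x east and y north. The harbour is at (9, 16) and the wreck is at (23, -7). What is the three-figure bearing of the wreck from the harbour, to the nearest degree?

149°

Δeast = 23 − 9 = 14.00; Δnorth = -7 − 16 = -23.00.
Bearing = atan2(Δeast, Δnorth) mod 360° = 148.67° ≈ 149°.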